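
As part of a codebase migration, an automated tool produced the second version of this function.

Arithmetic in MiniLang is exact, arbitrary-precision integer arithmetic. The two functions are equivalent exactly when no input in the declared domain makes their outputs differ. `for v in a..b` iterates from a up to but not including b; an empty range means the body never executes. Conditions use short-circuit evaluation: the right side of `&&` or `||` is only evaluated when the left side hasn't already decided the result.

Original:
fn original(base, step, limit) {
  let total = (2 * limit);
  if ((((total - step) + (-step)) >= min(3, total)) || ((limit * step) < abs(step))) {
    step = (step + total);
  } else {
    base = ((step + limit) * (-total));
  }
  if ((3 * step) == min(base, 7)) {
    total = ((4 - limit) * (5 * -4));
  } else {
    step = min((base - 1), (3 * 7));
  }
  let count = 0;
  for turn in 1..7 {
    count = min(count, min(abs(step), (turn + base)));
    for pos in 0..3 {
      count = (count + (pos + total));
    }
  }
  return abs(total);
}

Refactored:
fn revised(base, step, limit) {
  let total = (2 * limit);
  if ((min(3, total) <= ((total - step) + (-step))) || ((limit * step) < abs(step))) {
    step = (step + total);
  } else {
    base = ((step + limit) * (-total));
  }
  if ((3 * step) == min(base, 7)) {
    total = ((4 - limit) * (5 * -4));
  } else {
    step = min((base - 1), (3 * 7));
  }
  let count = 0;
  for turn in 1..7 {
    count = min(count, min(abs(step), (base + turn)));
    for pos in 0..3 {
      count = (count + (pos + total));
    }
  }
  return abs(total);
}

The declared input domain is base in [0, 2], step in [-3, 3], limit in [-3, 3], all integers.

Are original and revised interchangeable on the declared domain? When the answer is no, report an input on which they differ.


Changes here: comparison usage differs; the full 147-point sweep finds no disagreement.
verdict: equivalent


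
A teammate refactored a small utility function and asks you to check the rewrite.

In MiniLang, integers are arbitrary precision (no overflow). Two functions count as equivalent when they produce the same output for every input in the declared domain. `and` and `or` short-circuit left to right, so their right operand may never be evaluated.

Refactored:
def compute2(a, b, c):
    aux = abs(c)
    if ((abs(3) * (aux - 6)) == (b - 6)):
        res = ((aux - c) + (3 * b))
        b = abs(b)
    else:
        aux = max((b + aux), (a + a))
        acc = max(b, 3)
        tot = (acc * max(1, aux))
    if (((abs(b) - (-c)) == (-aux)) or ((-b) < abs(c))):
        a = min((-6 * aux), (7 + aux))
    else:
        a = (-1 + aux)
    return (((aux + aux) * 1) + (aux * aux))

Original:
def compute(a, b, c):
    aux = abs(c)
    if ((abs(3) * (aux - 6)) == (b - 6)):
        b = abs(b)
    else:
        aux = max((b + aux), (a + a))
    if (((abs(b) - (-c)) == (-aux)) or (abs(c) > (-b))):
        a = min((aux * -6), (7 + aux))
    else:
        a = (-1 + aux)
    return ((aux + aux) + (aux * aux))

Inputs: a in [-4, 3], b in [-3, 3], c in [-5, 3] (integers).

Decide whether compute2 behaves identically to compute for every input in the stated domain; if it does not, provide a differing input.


Although min/max/abs usage differs; and local variable names differ; and comparison usage differs; and constant usage differs; and arithmetic usage differs; and statement counts differ, 504/504 inputs agree.
verdict: equivalent


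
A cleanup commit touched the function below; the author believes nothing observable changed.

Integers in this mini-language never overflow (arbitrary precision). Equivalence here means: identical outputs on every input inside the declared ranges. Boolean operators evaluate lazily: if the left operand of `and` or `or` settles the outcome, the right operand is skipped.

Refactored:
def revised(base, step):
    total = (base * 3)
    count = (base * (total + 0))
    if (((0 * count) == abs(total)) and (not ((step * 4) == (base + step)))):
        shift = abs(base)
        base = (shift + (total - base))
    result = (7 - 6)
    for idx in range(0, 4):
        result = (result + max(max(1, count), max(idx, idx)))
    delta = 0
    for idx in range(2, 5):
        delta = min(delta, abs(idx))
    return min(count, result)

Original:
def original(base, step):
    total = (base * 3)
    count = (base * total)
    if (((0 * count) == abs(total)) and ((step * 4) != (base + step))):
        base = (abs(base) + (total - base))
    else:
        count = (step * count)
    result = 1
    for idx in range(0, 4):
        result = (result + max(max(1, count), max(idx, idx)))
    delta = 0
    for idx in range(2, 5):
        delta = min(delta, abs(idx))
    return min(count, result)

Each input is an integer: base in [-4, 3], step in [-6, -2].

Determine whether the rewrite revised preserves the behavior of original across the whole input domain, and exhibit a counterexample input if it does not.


There is a counterexample at base=-4, step=-6: -288 on one side, 48 on the other.
original: total = -12; count = 48; (((0 * count) == abs(total)) and ((step * 4) != (base + step))) -> false; count = -288; result = 1; [idx=0]; result = 2; [idx=1]; result = 3; [idx=2]; result = 5; [idx=3]; result = 8; delta = 0; [idx=2]; delta = 0; [idx=3]; delta = 0; [idx=4]; delta = 0; return -288
revised: total = -12; count = 48; (((0 * count) == abs(total)) and (not ((step * 4) == (base + step)))) -> false; result = 1; [idx=0]; result = 49; [idx=1]; result = 97; [idx=2]; result = 145; [idx=3]; result = 193; delta = 0; [idx=2]; delta = 0; [idx=3]; delta = 0; [idx=4]; delta = 0; return 48
verdict: not equivalent; witness: base=-4, step=-6


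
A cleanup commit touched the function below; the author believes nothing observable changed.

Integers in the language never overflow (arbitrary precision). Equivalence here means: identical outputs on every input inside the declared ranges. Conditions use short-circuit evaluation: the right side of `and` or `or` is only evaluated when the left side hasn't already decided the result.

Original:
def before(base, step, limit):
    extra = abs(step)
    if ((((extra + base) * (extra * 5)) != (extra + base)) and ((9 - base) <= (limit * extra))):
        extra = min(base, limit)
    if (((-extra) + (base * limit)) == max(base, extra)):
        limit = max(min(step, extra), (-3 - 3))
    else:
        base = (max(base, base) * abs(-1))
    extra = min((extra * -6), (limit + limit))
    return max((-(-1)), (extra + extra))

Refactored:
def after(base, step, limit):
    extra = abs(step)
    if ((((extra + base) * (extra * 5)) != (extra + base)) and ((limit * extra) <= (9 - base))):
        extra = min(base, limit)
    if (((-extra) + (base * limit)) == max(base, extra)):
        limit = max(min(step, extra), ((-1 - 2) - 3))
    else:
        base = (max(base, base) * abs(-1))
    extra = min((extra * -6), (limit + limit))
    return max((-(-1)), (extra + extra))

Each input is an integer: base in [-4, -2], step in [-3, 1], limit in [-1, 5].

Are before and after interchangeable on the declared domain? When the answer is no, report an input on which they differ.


Consider the input base=-4, step=-3, limit=1.
before: extra=3, then ((((extra + base) * (extra * 5)) != (extra + base)) and ((9 - base) <= (limit * extra))) is false, then (((-extra) + (base * limit)) == max(base, extra)) is false, then base=-4, then extra=-18, then returns 1
after: extra=3, then ((((extra + base) * (extra * 5)) != (extra + base)) and ((limit * extra) <= (9 - base))) is true, then extra=-4, then (((-extra) + (base * limit)) == max(base, extra)) is false, then base=-4, then extra=2, then returns 4
1 and 4 differ, so these are not the same function on this domain.
verdict: not equivalent; witness: base=-4, step=-3, limit=1


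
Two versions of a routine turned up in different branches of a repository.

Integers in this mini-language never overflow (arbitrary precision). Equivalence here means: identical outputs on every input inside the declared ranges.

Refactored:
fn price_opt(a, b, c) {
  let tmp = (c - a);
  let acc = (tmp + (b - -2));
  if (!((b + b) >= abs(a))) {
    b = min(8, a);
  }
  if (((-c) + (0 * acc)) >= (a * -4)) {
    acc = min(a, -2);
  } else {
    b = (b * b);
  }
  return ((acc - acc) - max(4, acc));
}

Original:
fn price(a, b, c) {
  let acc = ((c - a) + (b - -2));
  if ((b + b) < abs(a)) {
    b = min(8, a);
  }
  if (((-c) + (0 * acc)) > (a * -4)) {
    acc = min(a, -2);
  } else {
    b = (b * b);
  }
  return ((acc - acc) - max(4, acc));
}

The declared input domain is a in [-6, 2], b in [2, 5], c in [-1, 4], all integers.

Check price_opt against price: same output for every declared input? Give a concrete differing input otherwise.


Consider the input a=0, b=3, c=0.
price: acc = 5; ((b + b) < abs(a)) -> false; (((-c) + (0 * acc)) > (a * -4)) -> false; b = 9; return -5
price_opt: tmp = 0; acc = 5; (!((b + b) >= abs(a))) -> false; (((-c) + (0 * acc)) >= (a * -4)) -> true; acc = -2; return -4
-5 against -4: the behavior changed.
verdict: not equivalent; witness: a=0, b=3, c=0


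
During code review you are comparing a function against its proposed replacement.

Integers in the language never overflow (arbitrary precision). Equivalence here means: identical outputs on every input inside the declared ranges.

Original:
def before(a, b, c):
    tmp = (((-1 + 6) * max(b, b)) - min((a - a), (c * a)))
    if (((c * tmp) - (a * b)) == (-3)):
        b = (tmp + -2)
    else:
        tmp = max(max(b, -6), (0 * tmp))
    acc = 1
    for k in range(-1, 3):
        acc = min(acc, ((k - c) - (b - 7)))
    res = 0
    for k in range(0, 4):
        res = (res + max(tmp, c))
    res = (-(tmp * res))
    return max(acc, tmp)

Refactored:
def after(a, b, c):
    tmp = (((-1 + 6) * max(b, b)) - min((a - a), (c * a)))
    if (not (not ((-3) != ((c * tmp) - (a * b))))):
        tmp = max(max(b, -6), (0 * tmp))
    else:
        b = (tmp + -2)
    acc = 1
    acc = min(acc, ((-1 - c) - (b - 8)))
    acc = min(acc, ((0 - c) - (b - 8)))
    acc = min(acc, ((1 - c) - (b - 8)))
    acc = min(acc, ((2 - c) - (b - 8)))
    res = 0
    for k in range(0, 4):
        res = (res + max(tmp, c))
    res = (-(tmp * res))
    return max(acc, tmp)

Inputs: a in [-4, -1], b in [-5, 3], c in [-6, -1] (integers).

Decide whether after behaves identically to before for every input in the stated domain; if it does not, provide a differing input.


The one real change (`7` became `8`) has no effect anywhere in the declared ranges.
One worked example (a=-2, b=0, c=-6) — before: tmp becomes 0; next (((c * tmp) - (a * b)) == (-3)) evaluates to false; next tmp becomes 0; next acc becomes 1; next at k=-1:; next acc becomes 1; next at k=0:; next acc becomes 1; next at k=1:; next acc becomes 1; next at k=2:; next acc becomes 1; next res becomes 0; next at k=0:; next res becomes 0; next at k=1:; next res becomes 0; next at k=2:; next res becomes 0; next at k=3:; next res becomes 0; next res becomes 0; next final value 1; after: tmp becomes 0; next (not (not ((-3) != ((c * tmp) - (a * b))))) evaluates to true; next tmp becomes 0; next acc becomes 1; next acc becomes 1; next acc becomes 1; next acc becomes 1; next acc becomes 1; next res becomes 0; next at k=0:; next res becomes 0; next at k=1:; next res becomes 0; next at k=2:; next res becomes 0; next at k=3:; next res becomes 0; next res becomes 0; next final value 1; agreement on 1.
Checked all 216 inputs in the declared domain: the outputs agree on every one.
verdict: equivalent


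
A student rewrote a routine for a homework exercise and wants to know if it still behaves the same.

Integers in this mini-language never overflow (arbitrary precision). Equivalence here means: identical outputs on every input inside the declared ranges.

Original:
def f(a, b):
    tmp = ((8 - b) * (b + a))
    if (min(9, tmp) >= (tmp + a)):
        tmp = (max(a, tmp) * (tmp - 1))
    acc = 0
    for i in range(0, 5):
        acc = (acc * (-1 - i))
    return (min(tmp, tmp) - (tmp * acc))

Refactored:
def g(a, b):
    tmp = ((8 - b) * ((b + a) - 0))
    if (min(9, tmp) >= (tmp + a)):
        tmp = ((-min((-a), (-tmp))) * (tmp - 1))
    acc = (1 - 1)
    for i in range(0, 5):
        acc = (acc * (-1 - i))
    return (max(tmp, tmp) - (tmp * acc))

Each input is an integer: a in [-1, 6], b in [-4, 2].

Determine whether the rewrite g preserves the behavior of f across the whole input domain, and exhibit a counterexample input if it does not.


The edit looks behavioral (`min(tmp, tmp)` became `max(tmp, tmp)`), but over these ranges it never changes the outcome.
One worked example (a=1, b=-2) — f: tmp=-10, then (min(9, tmp) >= (tmp + a)) is false, then acc=0, then (i=0), then acc=0, then (i=1), then acc=0, then (i=2), then acc=0, then (i=3), then acc=0, then (i=4), then acc=0, then returns -10; g: tmp=-10, then (min(9, tmp) >= (tmp + a)) is false, then acc=0, then (i=0), then acc=0, then (i=1), then acc=0, then (i=2), then acc=0, then (i=3), then acc=0, then (i=4), then acc=0, then returns -10; agreement on -10.
Every one of the 56 inputs gives matching results.
verdict: equivalent


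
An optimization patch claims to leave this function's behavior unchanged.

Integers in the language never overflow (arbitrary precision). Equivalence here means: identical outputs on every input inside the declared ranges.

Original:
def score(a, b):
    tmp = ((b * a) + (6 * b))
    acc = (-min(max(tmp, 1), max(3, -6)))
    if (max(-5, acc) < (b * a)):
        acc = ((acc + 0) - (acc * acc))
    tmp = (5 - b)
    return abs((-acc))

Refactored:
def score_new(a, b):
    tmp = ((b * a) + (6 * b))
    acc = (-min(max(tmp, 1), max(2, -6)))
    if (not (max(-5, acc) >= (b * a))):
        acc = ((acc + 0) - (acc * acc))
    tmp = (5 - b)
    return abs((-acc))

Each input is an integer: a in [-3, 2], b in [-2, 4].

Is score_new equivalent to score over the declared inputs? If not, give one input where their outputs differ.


Not equivalent: a=-3, b=1 separates them (3 vs 2).
score: tmp=3, then acc=-3, then (max(-5, acc) < (b * a)) is false, then tmp=4, then returns 3
score_new: tmp=3, then acc=-2, then (not (max(-5, acc) >= (b * a))) is false, then tmp=4, then returns 2
verdict: not equivalent; witness: a=-3, b=1


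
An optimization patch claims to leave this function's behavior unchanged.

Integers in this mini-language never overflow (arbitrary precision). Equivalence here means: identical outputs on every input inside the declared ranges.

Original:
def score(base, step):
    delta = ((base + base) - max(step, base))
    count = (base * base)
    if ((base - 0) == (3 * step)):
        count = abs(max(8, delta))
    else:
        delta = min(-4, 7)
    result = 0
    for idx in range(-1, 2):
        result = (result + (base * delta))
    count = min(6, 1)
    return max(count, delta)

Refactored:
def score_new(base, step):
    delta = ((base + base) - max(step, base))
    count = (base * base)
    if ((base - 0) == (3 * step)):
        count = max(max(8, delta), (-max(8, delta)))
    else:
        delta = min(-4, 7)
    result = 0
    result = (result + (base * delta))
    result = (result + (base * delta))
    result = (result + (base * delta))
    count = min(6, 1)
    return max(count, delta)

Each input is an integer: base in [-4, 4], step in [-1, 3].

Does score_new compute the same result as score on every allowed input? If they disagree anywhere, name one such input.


The two are interchangeable: local variable names differ; and constant usage differs; and statement counts differ; and arithmetic usage differs; and min/max/abs usage differs; and loop structure differs, and every declared input agrees.
As a probe, take base=0, step=-1: score runs delta = 0; count = 0; ((base - 0) == (3 * step)) -> false; delta = -4; result = 0; [idx=-1]; result = 0; [idx=0]; result = 0; [idx=1]; result = 0; count = 1; return 1; score_new runs delta = 0; count = 0; ((base - 0) == (3 * step)) -> false; delta = -4; result = 0; result = 0; result = 0; result = 0; count = 1; return 1; both end at 1.
Every one of the 45 inputs gives matching results.
verdict: equivalent


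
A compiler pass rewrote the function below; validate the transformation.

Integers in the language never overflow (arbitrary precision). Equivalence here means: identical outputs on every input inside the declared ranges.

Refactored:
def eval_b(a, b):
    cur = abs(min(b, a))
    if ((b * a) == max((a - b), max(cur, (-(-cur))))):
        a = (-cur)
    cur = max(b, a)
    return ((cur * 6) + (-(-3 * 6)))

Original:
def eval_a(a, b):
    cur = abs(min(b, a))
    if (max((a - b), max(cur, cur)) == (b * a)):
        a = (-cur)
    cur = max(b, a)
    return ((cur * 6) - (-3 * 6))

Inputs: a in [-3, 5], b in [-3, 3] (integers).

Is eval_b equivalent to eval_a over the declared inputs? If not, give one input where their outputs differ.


Side by side, the visible changes include: arithmetic usage differs.
Spot check at a=1, b=2 — eval_a: cur becomes 1; next (max((a - b), max(cur, cur)) == (b * a)) evaluates to false; next cur becomes 2; next final value 30. eval_b: cur becomes 1; next ((b * a) == max((a - b), max(cur, (-(-cur))))) evaluates to false; next cur becomes 2; next final value 30. Both give 30.
Every one of the 63 inputs gives matching results.
verdict: equivalent


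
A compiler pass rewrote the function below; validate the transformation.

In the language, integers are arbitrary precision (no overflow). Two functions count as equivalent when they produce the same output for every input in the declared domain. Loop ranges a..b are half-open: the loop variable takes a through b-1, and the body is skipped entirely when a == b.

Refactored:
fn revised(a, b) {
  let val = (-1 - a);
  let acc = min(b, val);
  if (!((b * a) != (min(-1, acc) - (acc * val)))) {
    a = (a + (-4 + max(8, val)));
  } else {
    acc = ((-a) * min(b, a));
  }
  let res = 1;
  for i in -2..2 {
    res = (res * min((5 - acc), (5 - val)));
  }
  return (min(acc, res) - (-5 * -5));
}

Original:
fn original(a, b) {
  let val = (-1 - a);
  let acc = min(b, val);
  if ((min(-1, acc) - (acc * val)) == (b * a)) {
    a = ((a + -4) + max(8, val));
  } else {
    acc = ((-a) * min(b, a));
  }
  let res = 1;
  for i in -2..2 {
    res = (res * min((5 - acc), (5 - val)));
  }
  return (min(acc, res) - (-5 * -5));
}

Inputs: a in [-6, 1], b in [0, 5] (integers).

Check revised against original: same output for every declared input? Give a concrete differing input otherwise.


Behavior is preserved: although boolean connective usage differs, plus comparison usage differs, the outputs never diverge.
Spot check at a=-2, b=0 — original: val=1, then acc=0, then ((min(-1, acc) - (acc * val)) == (b * a)) is false, then acc=-4, then res=1, then (i=-2), then res=4, then (i=-1), then res=16, then (i=0), then res=64, then (i=1), then res=256, then returns -29. revised: val=1, then acc=0, then (!((b * a) != (min(-1, acc) - (acc * val)))) is false, then acc=-4, then res=1, then (i=-2), then res=4, then (i=-1), then res=16, then (i=0), then res=64, then (i=1), then res=256, then returns -29. Both give -29.
Across all 48 domain points the two functions coincide.
verdict: equivalent


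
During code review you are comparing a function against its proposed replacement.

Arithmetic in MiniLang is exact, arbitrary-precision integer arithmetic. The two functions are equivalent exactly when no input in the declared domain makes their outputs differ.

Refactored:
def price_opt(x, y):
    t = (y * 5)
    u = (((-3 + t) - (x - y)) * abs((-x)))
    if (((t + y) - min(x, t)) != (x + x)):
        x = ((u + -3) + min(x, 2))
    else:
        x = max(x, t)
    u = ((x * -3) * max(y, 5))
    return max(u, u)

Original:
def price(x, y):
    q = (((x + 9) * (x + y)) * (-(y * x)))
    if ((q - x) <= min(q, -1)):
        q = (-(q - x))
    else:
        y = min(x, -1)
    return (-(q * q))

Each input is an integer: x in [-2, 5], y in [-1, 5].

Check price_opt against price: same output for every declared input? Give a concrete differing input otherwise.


The rewrite breaks on x=-2, y=-1, where the results are -1764 and 285.
price: q becomes 42; next ((q - x) <= min(q, -1)) evaluates to false; next y becomes -2; next final value -1764
price_opt: t becomes -5; next u becomes -14; next (((t + y) - min(x, t)) != (x + x)) evaluates to true; next x becomes -19; next u becomes 285; next final value 285
verdict: not equivalent; witness: x=-2, y=-1


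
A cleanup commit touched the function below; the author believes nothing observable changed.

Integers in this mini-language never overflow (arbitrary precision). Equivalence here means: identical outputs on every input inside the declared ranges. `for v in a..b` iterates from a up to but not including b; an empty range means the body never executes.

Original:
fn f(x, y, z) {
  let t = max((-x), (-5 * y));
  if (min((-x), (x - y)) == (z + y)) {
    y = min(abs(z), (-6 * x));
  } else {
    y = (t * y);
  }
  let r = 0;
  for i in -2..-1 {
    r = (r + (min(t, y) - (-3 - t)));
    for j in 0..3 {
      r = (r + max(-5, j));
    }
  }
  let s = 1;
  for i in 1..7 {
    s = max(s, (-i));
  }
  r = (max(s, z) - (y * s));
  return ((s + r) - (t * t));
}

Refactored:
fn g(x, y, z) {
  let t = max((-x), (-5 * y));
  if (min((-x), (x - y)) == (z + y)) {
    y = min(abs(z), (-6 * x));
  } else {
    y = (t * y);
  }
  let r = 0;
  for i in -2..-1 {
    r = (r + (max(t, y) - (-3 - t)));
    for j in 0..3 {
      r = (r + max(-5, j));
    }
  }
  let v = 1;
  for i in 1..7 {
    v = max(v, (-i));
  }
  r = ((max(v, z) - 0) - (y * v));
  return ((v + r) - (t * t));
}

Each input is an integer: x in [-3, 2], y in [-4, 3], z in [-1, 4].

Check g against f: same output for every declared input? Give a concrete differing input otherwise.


Equivalent. The one real change (`min(t, y)` became `max(t, y)`) has no effect anywhere in the declared ranges.
An exhaustive pass over the 288 declared inputs shows identical outputs.
One worked example (x=2, y=0, z=-1) — f: t = 0; (min((-x), (x - y)) == (z + y)) -> false; y = 0; r = 0; [i=-2]; r = 3; [j=0]; r = 3; [j=1]; r = 4; [j=2]; r = 6; s = 1; [i=1]; s = 1; [i=2]; s = 1; [i=3]; s = 1; [i=4]; s = 1; [i=5]; s = 1; [i=6]; s = 1; r = 1; return 2; g: t = 0; (min((-x), (x - y)) == (z + y)) -> false; y = 0; r = 0; [i=-2]; r = 3; [j=0]; r = 3; [j=1]; r = 4; [j=2]; r = 6; v = 1; [i=1]; v = 1; [i=2]; v = 1; [i=3]; v = 1; [i=4]; v = 1; [i=5]; v = 1; [i=6]; v = 1; r = 1; return 2; agreement on 2.
verdict: equivalent


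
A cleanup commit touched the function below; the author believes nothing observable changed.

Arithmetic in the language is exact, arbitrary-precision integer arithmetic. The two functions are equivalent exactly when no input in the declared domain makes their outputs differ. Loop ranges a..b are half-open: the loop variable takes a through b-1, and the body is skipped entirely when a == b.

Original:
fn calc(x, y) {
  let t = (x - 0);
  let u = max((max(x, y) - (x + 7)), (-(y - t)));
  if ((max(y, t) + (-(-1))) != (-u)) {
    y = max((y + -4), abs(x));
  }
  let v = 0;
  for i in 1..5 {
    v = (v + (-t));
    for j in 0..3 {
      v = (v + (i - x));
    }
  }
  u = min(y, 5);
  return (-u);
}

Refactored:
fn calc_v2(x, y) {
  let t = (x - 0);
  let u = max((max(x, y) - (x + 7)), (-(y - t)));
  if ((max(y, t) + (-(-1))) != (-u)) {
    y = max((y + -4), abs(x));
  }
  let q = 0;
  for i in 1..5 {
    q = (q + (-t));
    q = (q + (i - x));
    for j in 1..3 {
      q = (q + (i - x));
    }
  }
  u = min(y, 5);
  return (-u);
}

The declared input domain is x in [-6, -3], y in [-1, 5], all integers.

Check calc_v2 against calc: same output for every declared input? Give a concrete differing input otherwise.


Changes here: arithmetic usage differs, statement counts differ, local variable names differ, loop structure differs; the full 28-point sweep finds no disagreement.
verdict: equivalent


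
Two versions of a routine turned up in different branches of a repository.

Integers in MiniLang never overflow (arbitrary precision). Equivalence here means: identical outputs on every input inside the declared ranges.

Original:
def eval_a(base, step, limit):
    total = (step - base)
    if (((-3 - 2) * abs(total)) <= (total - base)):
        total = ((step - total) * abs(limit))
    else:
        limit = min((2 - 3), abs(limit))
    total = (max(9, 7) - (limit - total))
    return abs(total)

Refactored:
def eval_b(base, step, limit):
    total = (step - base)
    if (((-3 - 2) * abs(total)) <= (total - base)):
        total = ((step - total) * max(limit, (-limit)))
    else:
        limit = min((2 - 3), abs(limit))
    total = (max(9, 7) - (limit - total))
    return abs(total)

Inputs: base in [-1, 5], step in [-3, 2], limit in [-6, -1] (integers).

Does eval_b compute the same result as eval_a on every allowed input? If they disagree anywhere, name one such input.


Reading the diff, among the changes: min/max/abs usage differs.
As a probe, take base=3, step=0, limit=-5: eval_a runs total := -3 | (((-3 - 2) * abs(total)) <= (total - base)): true | total := 15 | total := 29 | result 29; eval_b runs total := -3 | (((-3 - 2) * abs(total)) <= (total - base)): true | total := 15 | total := 29 | result 29; both end at 29.
An exhaustive pass over the 252 declared inputs shows identical outputs.
verdict: equivalent


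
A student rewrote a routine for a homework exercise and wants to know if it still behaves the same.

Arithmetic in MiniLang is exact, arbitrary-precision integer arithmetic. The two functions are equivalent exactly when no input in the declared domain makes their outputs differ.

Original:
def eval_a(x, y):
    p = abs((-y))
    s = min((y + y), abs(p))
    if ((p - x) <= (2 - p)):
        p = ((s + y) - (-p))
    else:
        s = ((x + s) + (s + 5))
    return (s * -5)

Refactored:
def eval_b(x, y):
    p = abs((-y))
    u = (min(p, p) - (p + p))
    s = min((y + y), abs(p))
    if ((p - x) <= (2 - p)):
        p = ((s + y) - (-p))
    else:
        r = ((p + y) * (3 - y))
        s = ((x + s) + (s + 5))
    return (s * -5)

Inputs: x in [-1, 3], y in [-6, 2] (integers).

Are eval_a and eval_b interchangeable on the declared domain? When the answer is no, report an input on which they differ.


The diff adds an assignment to `u` whose value nothing reads, which nothing downstream consumes; all 45 inputs agree.
verdict: equivalent


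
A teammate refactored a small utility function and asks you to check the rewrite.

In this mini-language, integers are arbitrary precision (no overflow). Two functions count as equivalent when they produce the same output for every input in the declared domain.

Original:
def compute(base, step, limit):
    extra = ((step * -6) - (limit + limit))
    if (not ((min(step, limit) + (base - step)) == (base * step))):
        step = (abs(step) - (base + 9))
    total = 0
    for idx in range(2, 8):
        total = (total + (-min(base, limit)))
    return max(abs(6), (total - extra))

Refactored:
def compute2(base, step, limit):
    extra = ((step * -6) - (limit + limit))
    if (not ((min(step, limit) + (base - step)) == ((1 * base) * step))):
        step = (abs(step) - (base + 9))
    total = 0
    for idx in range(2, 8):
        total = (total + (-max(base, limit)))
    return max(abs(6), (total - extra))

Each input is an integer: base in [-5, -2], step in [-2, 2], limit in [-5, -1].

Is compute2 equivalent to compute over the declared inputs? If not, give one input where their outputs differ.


Evaluate both at base=-5, step=-2, limit=-4.
compute: extra becomes 20; next (not ((min(step, limit) + (base - step)) == (base * step))) evaluates to true; next step becomes -2; next total becomes 0; next at idx=2:; next total becomes 5; next at idx=3:; next total becomes 10; next at idx=4:; next total becomes 15; next at idx=5:; next total becomes 20; next at idx=6:; next total becomes 25; next at idx=7:; next total becomes 30; next final value 10
compute2: extra becomes 20; next (not ((min(step, limit) + (base - step)) == ((1 * base) * step))) evaluates to true; next step becomes -2; next total becomes 0; next at idx=2:; next total becomes 4; next at idx=3:; next total becomes 8; next at idx=4:; next total becomes 12; next at idx=5:; next total becomes 16; next at idx=6:; next total becomes 20; next at idx=7:; next total becomes 24; next final value 6
10 and 6 differ, so these are not the same function on this domain.
verdict: not equivalent; witness: base=-5, step=-2, limit=-4


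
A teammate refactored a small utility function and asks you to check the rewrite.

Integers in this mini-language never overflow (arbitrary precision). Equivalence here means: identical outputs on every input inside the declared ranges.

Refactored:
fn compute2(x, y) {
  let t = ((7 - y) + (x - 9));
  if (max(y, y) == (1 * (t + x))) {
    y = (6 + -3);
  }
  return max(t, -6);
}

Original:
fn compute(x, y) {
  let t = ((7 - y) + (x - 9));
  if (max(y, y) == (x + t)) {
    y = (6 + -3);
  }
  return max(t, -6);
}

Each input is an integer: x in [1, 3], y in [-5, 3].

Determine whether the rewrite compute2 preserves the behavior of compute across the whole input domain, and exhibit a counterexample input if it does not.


The two versions differ — the changes include arithmetic usage differs; also constant usage differs.
One worked example (x=2, y=-3) — compute: t=3, then (max(y, y) == (x + t)) is false, then returns 3; compute2: t=3, then (max(y, y) == (1 * (t + x))) is false, then returns 3; agreement on 3.
An exhaustive pass over the 27 declared inputs shows identical outputs.
verdict: equivalent


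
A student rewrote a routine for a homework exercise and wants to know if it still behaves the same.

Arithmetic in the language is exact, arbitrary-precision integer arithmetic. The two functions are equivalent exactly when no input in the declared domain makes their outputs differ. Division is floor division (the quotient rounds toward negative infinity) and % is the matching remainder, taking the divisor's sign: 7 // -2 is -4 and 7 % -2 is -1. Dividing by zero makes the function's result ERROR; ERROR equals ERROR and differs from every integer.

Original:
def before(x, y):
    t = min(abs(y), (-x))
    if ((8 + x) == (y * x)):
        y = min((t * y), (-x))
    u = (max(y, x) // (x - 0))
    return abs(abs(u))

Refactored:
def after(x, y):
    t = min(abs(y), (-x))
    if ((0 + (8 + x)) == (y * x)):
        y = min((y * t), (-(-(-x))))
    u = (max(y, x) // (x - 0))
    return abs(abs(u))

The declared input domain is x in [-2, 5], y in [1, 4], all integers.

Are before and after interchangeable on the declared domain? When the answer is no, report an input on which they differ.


Behavior is preserved: although constant usage differs, arithmetic usage differs, the outputs never diverge.
One worked example (x=-1, y=4) — before: t=1, then ((8 + x) == (y * x)) is false, then u=-4, then returns 4; after: t=1, then ((0 + (8 + x)) == (y * x)) is false, then u=-4, then returns 4; agreement on 4.
Checked all 32 inputs in the declared domain: the outputs agree on every one.
verdict: equivalent


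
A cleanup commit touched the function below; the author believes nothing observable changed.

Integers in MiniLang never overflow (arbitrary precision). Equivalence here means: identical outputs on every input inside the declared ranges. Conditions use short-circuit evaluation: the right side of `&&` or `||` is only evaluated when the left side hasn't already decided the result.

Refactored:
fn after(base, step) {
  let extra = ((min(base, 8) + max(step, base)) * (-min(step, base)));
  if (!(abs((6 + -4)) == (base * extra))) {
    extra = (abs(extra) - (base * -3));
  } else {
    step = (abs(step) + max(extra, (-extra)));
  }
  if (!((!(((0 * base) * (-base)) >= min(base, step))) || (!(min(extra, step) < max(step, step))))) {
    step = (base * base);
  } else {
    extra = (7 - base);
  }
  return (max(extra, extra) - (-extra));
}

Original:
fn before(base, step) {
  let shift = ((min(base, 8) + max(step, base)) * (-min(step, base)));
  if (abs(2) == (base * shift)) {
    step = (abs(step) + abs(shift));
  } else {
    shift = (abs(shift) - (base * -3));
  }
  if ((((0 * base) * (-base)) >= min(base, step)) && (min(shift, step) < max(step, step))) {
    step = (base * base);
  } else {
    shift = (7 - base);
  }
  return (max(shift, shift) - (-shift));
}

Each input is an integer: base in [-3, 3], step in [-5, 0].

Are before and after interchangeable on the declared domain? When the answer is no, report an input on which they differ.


Reading the diff, among the changes: constant usage differs; and min/max/abs usage differs; and arithmetic usage differs; and boolean connective usage differs; and local variable names differ.
As a probe, take base=-3, step=-1: before runs shift := -12 | (abs(2) == (base * shift)): false | shift := 3 | ((((0 * base) * (-base)) >= min(base, step)) && (min(shift, step) < max(step, step))): false | shift := 10 | result 20; after runs extra := -12 | (!(abs((6 + -4)) == (base * extra))): true | extra := 3 | (!((!(((0 * base) * (-base)) >= min(base, step))) || (!(min(extra, step) < max(step, step))))): false | extra := 10 | result 20; both end at 20.
Sweeping the whole domain (42 inputs) finds no disagreement.
verdict: equivalent


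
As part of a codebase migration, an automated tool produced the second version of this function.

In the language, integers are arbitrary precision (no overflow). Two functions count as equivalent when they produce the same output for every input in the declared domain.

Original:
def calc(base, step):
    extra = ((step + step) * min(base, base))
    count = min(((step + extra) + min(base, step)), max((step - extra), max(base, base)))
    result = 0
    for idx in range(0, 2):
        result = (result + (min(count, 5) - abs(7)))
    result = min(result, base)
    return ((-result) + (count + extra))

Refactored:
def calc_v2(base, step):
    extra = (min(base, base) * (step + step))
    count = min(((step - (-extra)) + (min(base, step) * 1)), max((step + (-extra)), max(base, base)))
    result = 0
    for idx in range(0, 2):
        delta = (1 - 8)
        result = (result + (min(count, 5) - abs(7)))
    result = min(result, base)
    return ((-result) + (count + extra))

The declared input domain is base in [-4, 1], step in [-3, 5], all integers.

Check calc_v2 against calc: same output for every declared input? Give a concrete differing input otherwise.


Behavior is preserved: although arithmetic usage differs; also constant usage differs; also statement counts differ; also local variable names differ, the outputs never diverge.
Tracing base=0, step=0: calc: extra = 0; count = 0; result = 0; [idx=0]; result = -7; [idx=1]; result = -14; result = -14; return 14 | calc_v2: extra = 0; count = 0; result = 0; [idx=0]; delta = -7; result = -7; [idx=1]; delta = -7; result = -14; result = -14; return 14 — matching result 14.
Every one of the 54 inputs gives matching results.
verdict: equivalent


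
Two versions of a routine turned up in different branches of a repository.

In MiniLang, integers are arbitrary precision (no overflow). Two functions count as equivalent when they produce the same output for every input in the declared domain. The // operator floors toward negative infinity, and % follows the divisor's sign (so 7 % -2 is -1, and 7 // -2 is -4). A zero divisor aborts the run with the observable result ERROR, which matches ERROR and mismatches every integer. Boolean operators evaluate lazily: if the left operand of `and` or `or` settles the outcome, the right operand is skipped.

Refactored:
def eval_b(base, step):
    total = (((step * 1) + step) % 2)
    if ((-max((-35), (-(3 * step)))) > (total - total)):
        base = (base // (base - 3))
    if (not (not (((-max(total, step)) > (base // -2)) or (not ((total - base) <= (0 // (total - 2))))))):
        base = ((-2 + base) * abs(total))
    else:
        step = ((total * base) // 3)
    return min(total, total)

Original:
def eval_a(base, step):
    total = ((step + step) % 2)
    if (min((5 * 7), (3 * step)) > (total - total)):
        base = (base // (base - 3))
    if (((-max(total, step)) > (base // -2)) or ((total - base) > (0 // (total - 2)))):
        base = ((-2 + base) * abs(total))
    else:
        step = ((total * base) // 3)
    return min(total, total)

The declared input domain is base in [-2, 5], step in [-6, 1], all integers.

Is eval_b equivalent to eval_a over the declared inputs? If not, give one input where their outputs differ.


Side by side, the visible changes include: comparison usage differs, plus min/max/abs usage differs, plus boolean connective usage differs, plus constant usage differs.
Tracing base=5, step=-1: eval_a: total=0, then (min((5 * 7), (3 * step)) > (total - total)) is false, then (((-max(total, step)) > (base // -2)) or ((total - base) > (0 // (total - 2)))) is true, then base=0, then returns 0 | eval_b: total=0, then ((-max((-35), (-(3 * step)))) > (total - total)) is false, then (not (not (((-max(total, step)) > (base // -2)) or (not ((total - base) <= (0 // (total - 2))))))) is true, then base=0, then returns 0 — matching result 0.
Checked all 64 inputs in the declared domain: the outputs agree on every one.
verdict: equivalent


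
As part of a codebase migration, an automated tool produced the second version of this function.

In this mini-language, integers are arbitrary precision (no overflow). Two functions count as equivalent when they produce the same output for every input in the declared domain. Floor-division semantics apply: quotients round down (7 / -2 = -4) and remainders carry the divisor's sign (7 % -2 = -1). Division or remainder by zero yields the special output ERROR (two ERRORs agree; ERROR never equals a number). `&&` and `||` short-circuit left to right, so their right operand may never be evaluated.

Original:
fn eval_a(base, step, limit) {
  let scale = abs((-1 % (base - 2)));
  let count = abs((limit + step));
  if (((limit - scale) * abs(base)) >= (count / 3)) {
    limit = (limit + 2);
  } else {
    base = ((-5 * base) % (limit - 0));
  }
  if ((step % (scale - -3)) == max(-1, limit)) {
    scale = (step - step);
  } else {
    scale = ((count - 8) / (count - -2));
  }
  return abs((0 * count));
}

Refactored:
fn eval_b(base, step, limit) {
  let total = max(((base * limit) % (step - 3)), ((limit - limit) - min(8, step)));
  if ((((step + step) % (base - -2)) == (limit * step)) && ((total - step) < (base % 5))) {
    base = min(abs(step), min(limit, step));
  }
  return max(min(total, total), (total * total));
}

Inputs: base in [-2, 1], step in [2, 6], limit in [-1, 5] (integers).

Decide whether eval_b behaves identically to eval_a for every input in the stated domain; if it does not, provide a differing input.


Take base=-2, step=2, limit=-1.
eval_a: scale=1, then count=1, then (((limit - scale) * abs(base)) >= (count / 3)) is false, then base=0, then ((step % (scale - -3)) == max(-1, limit)) is false, then scale=-3, then returns 0
eval_b: total=0, then a zero divisor aborts: ERROR
0 and ERROR differ, so these are not the same function on this domain.
verdict: not equivalent; witness: base=-2, step=2, limit=-1


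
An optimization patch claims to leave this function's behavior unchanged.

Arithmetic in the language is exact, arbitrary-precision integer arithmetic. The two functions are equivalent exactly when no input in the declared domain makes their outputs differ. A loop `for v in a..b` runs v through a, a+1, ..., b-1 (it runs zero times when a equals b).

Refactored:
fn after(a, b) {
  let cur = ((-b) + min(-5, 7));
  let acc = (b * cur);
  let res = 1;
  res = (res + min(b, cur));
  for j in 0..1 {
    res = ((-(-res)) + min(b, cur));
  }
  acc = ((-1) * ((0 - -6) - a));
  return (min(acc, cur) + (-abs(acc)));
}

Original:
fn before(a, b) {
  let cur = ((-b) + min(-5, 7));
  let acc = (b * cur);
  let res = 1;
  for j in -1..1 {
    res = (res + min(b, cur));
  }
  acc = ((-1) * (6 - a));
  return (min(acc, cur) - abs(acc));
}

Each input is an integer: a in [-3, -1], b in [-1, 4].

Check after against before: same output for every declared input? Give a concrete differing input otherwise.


The two versions differ — the changes include loop structure differs; also constant usage differs; also statement counts differ; also arithmetic usage differs; also min/max/abs usage differs.
One worked example (a=-3, b=-1) — before: cur=-4, then acc=4, then res=1, then (j=-1), then res=-3, then (j=0), then res=-7, then acc=-9, then returns -18; after: cur=-4, then acc=4, then res=1, then res=-3, then (j=0), then res=-7, then acc=-9, then returns -18; agreement on -18.
Across all 18 domain points the two functions coincide.
verdict: equivalent
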